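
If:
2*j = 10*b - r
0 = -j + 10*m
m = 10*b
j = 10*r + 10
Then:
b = 1/200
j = 1/2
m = 1/20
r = -19/20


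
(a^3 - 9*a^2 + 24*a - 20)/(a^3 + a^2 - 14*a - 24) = (a^3 - 9*a^2 + 24*a - 20)/(a^3 + a^2 - 14*a - 24)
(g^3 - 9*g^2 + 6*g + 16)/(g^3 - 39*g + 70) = (g^2 - 7*g - 8)/(g^2 + 2*g - 35)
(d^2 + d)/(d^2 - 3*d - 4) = d/(d - 4)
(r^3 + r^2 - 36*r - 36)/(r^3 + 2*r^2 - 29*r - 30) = (r - 6)/(r - 5)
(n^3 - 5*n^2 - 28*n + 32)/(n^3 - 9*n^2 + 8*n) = (n + 4)/n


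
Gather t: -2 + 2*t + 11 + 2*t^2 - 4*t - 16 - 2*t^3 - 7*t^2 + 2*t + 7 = -2*t^3 - 5*t^2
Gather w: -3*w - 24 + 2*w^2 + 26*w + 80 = 2*w^2 + 23*w + 56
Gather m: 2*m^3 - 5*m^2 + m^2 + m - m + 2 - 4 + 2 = 2*m^3 - 4*m^2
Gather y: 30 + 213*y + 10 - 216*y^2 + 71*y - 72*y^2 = -288*y^2 + 284*y + 40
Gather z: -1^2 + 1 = 0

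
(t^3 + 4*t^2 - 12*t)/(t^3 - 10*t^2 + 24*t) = (t^2 + 4*t - 12)/(t^2 - 10*t + 24)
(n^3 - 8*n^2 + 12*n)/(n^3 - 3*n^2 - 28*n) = (-n^2 + 8*n - 12)/(-n^2 + 3*n + 28)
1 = 1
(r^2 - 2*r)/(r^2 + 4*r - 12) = r/(r + 6)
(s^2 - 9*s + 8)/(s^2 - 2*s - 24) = (-s^2 + 9*s - 8)/(-s^2 + 2*s + 24)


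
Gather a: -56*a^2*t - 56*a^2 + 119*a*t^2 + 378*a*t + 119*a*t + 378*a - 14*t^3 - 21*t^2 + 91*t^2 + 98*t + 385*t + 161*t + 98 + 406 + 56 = a^2*(-56*t - 56) + a*(119*t^2 + 497*t + 378) - 14*t^3 + 70*t^2 + 644*t + 560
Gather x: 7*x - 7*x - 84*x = -84*x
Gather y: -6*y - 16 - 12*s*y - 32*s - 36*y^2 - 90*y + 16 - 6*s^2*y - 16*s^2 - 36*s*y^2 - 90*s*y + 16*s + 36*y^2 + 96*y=-16*s^2 - 36*s*y^2 - 16*s + y*(-6*s^2 - 102*s)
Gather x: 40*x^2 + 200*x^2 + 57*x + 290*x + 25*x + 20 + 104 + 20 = 240*x^2 + 372*x + 144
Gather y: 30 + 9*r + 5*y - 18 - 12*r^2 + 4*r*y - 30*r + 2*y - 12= -12*r^2 - 21*r + y*(4*r + 7)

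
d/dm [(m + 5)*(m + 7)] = 2*m + 12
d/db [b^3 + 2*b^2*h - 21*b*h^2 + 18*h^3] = 3*b^2 + 4*b*h - 21*h^2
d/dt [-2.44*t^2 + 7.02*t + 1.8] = 7.02 - 4.88*t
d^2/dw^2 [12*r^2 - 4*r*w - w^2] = -2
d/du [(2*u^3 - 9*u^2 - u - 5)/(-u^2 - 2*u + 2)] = (-2*u^4 - 8*u^3 + 29*u^2 - 46*u - 12)/(u^4 + 4*u^3 - 8*u + 4)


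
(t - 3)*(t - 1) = t^2 - 4*t + 3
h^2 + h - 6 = (h - 2)*(h + 3)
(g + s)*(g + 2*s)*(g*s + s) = g^3*s + 3*g^2*s^2 + g^2*s + 2*g*s^3 + 3*g*s^2 + 2*s^3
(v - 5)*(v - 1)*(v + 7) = v^3 + v^2 - 37*v + 35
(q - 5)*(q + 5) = q^2 - 25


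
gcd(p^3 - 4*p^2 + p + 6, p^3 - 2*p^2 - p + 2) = p^2 - p - 2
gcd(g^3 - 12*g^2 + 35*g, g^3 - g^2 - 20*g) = g^2 - 5*g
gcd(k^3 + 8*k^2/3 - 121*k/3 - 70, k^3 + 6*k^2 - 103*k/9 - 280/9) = k^2 + 26*k/3 + 35/3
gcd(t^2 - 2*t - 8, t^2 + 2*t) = t + 2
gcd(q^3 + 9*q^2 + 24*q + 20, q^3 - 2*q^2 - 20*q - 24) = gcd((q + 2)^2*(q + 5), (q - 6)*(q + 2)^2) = q^2 + 4*q + 4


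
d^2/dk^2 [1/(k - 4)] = 2/(k - 4)^3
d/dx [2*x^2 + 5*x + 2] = 4*x + 5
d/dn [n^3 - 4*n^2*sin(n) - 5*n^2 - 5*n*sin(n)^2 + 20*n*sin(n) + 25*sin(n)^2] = -4*n^2*cos(n) + 3*n^2 - 8*n*sin(n) - 5*n*sin(2*n) + 20*n*cos(n) - 10*n - 5*sin(n)^2 + 20*sin(n) + 25*sin(2*n)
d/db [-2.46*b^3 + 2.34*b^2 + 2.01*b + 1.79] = -7.38*b^2 + 4.68*b + 2.01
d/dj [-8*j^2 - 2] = -16*j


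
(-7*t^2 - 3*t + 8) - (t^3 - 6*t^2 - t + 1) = -t^3 - t^2 - 2*t + 7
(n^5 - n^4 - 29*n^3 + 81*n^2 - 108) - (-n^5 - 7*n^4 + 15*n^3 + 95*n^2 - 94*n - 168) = 2*n^5 + 6*n^4 - 44*n^3 - 14*n^2 + 94*n + 60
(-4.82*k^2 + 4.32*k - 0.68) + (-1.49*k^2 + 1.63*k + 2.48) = -6.31*k^2 + 5.95*k + 1.8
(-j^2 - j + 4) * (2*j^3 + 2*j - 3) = -2*j^5 - 2*j^4 + 6*j^3 + j^2 + 11*j - 12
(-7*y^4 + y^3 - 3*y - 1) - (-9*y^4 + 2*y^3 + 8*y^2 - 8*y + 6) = 2*y^4 - y^3 - 8*y^2 + 5*y - 7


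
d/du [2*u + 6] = 2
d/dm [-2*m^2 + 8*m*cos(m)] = -8*m*sin(m) - 4*m + 8*cos(m)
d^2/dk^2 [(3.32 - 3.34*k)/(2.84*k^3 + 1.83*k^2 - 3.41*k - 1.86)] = (-161.634624*k^5 + 217.181616*k^4 + 189.01282*k^3 - 337.921752*k^2 - 87.29352*k + 142.180384)/(22.906304*k^9 + 44.280144*k^8 - 53.97846*k^7 - 145.212273*k^6 + 6.811413*k^5 + 153.229311*k^4 + 59.465719*k^3 - 45.891594*k^2 - 35.391708*k - 6.434856)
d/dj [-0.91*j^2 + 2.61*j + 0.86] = 2.61 - 1.82*j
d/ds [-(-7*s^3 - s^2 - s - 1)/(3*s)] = (14*s^3 + s^2 - 1)/(3*s^2)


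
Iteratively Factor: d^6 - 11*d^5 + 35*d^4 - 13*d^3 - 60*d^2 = (d)*(d^5 - 11*d^4 + 35*d^3 - 13*d^2 - 60*d) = d*(d - 5)*(d^4 - 6*d^3 + 5*d^2 + 12*d) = d*(d - 5)*(d + 1)*(d^3 - 7*d^2 + 12*d) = d^2*(d - 5)*(d + 1)*(d^2 - 7*d + 12) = d^2*(d - 5)*(d - 3)*(d + 1)*(d - 4)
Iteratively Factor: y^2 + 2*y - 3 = (y - 1)*(y + 3)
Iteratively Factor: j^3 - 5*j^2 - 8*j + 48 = (j + 3)*(j^2 - 8*j + 16) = (j - 4)*(j + 3)*(j - 4)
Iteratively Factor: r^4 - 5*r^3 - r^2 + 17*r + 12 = (r + 1)*(r^3 - 6*r^2 + 5*r + 12) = (r - 3)*(r + 1)*(r^2 - 3*r - 4) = (r - 3)*(r + 1)^2*(r - 4)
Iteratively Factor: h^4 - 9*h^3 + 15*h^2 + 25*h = (h - 5)*(h^3 - 4*h^2 - 5*h) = h*(h - 5)*(h^2 - 4*h - 5) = h*(h - 5)*(h + 1)*(h - 5)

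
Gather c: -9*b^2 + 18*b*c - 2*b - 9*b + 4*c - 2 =-9*b^2 - 11*b + c*(18*b + 4) - 2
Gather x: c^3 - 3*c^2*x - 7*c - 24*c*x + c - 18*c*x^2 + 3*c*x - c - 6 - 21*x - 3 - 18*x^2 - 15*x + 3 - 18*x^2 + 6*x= c^3 - 7*c + x^2*(-18*c - 36) + x*(-3*c^2 - 21*c - 30) - 6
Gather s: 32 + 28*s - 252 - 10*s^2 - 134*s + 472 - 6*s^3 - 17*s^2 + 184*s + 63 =-6*s^3 - 27*s^2 + 78*s + 315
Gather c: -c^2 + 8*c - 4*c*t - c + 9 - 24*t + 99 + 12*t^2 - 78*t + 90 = -c^2 + c*(7 - 4*t) + 12*t^2 - 102*t + 198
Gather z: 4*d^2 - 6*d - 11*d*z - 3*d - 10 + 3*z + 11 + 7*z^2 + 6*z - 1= 4*d^2 - 9*d + 7*z^2 + z*(9 - 11*d)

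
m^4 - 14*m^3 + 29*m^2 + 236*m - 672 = (m - 8)*(m - 7)*(m - 3)*(m + 4)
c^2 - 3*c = c*(c - 3)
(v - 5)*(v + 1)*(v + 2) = v^3 - 2*v^2 - 13*v - 10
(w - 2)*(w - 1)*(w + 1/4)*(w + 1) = w^4 - 7*w^3/4 - 3*w^2/2 + 7*w/4 + 1/2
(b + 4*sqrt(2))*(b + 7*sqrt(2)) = b^2 + 11*sqrt(2)*b + 56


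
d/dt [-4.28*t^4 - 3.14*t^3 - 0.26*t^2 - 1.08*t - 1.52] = -17.12*t^3 - 9.42*t^2 - 0.52*t - 1.08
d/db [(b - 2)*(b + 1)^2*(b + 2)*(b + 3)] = 5*b^4 + 20*b^3 + 9*b^2 - 34*b - 28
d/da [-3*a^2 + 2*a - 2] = 2 - 6*a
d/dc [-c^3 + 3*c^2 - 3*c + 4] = -3*c^2 + 6*c - 3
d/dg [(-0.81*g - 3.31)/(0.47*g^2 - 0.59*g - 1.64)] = (0.3807*g^2 + 3.1114*g - 0.6245)/(0.2209*g^4 - 0.5546*g^3 - 1.1935*g^2 + 1.9352*g + 2.6896)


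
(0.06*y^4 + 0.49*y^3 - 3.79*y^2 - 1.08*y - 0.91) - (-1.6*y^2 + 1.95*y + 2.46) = 0.06*y^4 + 0.49*y^3 - 2.19*y^2 - 3.03*y - 3.37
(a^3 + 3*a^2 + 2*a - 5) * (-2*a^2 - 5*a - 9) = -2*a^5 - 11*a^4 - 28*a^3 - 27*a^2 + 7*a + 45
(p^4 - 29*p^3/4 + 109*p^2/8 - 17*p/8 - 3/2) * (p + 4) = p^5 - 13*p^4/4 - 123*p^3/8 + 419*p^2/8 - 10*p - 6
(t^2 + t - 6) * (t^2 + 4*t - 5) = t^4 + 5*t^3 - 7*t^2 - 29*t + 30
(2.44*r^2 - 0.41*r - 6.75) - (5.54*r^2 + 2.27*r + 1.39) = -3.1*r^2 - 2.68*r - 8.14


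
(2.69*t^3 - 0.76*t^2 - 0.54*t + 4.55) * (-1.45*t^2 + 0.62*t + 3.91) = -3.9005*t^5 + 2.7698*t^4 + 10.8297*t^3 - 9.9039*t^2 + 0.7096*t + 17.7905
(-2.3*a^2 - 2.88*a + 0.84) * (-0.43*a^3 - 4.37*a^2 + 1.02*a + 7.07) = 0.989*a^5 + 11.2894*a^4 + 9.8784*a^3 - 22.8694*a^2 - 19.5048*a + 5.9388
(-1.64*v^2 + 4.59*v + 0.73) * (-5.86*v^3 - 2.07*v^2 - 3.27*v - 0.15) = 9.6104*v^5 - 23.5026*v^4 - 8.4163*v^3 - 16.2744*v^2 - 3.0756*v - 0.1095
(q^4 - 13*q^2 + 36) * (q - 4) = q^5 - 4*q^4 - 13*q^3 + 52*q^2 + 36*q - 144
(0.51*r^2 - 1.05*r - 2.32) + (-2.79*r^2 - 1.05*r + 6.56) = -2.28*r^2 - 2.1*r + 4.24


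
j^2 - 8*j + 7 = (j - 7)*(j - 1)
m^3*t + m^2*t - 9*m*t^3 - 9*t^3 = (m - 3*t)*(m + 3*t)*(m*t + t)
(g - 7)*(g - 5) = g^2 - 12*g + 35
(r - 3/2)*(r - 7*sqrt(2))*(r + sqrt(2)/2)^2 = r^4 - 6*sqrt(2)*r^3 - 3*r^3/2 - 27*r^2/2 + 9*sqrt(2)*r^2 - 7*sqrt(2)*r/2 + 81*r/4 + 21*sqrt(2)/4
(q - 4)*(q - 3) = q^2 - 7*q + 12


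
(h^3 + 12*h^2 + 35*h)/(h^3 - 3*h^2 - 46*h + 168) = h*(h + 5)/(h^2 - 10*h + 24)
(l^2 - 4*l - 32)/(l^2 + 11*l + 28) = (l - 8)/(l + 7)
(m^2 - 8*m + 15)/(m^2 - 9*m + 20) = (m - 3)/(m - 4)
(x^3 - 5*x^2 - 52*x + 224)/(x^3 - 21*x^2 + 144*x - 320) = (x^2 + 3*x - 28)/(x^2 - 13*x + 40)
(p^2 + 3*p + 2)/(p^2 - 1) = (p + 2)/(p - 1)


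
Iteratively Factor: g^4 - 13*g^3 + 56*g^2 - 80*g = (g)*(g^3 - 13*g^2 + 56*g - 80) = g*(g - 5)*(g^2 - 8*g + 16) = g*(g - 5)*(g - 4)*(g - 4)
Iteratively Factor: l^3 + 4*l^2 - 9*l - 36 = (l + 3)*(l^2 + l - 12) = (l + 3)*(l + 4)*(l - 3)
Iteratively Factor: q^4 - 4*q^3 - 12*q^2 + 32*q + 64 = (q - 4)*(q^3 - 12*q - 16) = (q - 4)^2*(q^2 + 4*q + 4) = (q - 4)^2*(q + 2)*(q + 2)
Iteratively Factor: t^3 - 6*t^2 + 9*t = (t - 3)*(t^2 - 3*t) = (t - 3)^2*(t)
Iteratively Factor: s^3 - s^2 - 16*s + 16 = (s - 4)*(s^2 + 3*s - 4) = (s - 4)*(s + 4)*(s - 1)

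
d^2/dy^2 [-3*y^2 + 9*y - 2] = -6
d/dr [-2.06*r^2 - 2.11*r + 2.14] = -4.12*r - 2.11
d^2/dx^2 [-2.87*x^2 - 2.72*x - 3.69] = -5.74000000000000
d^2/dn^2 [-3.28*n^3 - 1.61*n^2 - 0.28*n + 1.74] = -19.68*n - 3.22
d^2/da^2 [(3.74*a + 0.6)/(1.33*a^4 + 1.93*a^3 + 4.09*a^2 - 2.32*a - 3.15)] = (79.388232*a^7 + 174.830096*a^6 + 251.857824*a^5 + 331.943532*a^4 + 540.367316*a^3 + 347.11416*a^2 + 276.83226*a - 32.74476)/(2.352637*a^12 + 10.241931*a^11 + 36.566754*a^10 + 57.869239*a^9 + 60.002289*a^8 - 53.304639*a^7 - 157.997234*a^6 - 176.13657*a^5 + 32.178918*a^4 + 224.302427*a^3 + 70.885395*a^2 - 69.0606*a - 31.255875)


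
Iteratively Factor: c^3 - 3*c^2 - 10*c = (c - 5)*(c^2 + 2*c) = c*(c - 5)*(c + 2)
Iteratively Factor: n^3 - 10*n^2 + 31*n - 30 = (n - 5)*(n^2 - 5*n + 6) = (n - 5)*(n - 2)*(n - 3)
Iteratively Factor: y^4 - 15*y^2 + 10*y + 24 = (y - 2)*(y^3 + 2*y^2 - 11*y - 12) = (y - 3)*(y - 2)*(y^2 + 5*y + 4) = (y - 3)*(y - 2)*(y + 4)*(y + 1)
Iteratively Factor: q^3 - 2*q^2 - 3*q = (q + 1)*(q^2 - 3*q) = (q - 3)*(q + 1)*(q)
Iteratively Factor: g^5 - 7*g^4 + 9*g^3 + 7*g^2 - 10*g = (g - 1)*(g^4 - 6*g^3 + 3*g^2 + 10*g) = (g - 2)*(g - 1)*(g^3 - 4*g^2 - 5*g) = (g - 5)*(g - 2)*(g - 1)*(g^2 + g) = g*(g - 5)*(g - 2)*(g - 1)*(g + 1)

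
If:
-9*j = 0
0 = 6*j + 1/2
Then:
No Solution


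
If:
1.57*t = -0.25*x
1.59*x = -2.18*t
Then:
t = 0.00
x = 0.00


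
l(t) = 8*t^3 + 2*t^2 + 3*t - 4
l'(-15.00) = 5343.00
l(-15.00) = -26599.00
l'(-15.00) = 5343.00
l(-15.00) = -26599.00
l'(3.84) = 372.25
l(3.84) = 490.00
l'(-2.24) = 114.46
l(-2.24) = -90.60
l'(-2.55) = 148.86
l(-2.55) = -131.30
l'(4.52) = 511.41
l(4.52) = 789.18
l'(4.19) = 441.11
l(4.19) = 632.16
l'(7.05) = 1224.06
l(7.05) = 2919.78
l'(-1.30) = 38.36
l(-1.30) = -22.10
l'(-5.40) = 681.24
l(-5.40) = -1221.59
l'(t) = 24*t^2 + 4*t + 3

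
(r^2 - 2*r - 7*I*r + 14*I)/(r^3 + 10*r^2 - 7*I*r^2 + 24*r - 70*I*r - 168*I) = (r - 2)/(r^2 + 10*r + 24)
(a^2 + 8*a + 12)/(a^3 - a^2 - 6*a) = (a + 6)/(a*(a - 3))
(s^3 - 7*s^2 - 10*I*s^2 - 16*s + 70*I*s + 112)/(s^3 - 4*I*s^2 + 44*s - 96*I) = (s - 7)/(s + 6*I)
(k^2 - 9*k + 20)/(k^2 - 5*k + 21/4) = 4*(k^2 - 9*k + 20)/(4*k^2 - 20*k + 21)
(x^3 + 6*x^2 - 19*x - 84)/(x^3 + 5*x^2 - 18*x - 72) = (x + 7)/(x + 6)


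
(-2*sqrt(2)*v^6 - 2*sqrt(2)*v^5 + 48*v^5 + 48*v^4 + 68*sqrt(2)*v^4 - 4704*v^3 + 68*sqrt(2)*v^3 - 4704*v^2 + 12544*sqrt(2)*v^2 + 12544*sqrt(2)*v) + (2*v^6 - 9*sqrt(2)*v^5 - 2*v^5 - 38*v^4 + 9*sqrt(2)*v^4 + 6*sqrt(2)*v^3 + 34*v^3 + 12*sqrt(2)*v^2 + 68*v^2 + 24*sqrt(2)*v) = -2*sqrt(2)*v^6 + 2*v^6 - 11*sqrt(2)*v^5 + 46*v^5 + 10*v^4 + 77*sqrt(2)*v^4 - 4670*v^3 + 74*sqrt(2)*v^3 - 4636*v^2 + 12556*sqrt(2)*v^2 + 12568*sqrt(2)*v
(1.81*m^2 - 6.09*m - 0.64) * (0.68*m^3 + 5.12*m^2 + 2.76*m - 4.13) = 1.2308*m^5 + 5.126*m^4 - 26.6204*m^3 - 27.5605*m^2 + 23.3853*m + 2.6432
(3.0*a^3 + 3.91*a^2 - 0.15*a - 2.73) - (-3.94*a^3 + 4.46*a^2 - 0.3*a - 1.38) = 6.94*a^3 - 0.55*a^2 + 0.15*a - 1.35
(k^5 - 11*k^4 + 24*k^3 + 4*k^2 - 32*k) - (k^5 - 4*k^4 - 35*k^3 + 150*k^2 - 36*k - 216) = -7*k^4 + 59*k^3 - 146*k^2 + 4*k + 216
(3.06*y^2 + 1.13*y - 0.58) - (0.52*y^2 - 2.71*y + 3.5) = 2.54*y^2 + 3.84*y - 4.08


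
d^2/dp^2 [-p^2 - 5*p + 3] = -2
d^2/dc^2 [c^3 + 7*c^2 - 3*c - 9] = 6*c + 14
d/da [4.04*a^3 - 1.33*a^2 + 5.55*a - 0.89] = 12.12*a^2 - 2.66*a + 5.55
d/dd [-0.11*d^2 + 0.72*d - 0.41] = 0.72 - 0.22*d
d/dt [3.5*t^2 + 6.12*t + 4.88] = 7.0*t + 6.12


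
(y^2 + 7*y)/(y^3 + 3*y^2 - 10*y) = (y + 7)/(y^2 + 3*y - 10)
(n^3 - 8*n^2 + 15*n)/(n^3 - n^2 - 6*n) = (n - 5)/(n + 2)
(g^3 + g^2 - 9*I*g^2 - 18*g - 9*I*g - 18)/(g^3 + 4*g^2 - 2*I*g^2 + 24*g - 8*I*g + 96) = (g^2 + g*(1 - 3*I) - 3*I)/(g^2 + 4*g*(1 + I) + 16*I)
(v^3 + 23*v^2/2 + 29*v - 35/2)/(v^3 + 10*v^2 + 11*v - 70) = (v - 1/2)/(v - 2)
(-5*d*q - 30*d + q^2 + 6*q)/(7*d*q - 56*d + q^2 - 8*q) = (-5*d*q - 30*d + q^2 + 6*q)/(7*d*q - 56*d + q^2 - 8*q)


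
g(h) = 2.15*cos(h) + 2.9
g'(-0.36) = 0.76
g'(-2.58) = 1.14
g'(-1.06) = 1.88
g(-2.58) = 1.08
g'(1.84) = -2.07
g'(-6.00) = -0.60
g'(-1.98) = 1.97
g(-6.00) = 4.96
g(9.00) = 0.94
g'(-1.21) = 2.01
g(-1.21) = 3.66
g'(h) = -2.15*sin(h)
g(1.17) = 3.74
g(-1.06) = 3.95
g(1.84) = 2.33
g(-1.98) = 2.04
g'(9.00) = -0.89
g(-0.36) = 4.91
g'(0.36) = -0.76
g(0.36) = 4.91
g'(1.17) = -1.98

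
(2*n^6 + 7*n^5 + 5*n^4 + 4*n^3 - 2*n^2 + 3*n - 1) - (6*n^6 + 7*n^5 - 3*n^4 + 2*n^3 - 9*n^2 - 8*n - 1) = -4*n^6 + 8*n^4 + 2*n^3 + 7*n^2 + 11*n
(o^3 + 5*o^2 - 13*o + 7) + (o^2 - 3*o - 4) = o^3 + 6*o^2 - 16*o + 3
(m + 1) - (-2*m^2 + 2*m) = 2*m^2 - m + 1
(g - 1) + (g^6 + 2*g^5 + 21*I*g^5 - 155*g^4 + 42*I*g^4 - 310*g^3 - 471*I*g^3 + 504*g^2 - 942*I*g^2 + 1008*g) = g^6 + 2*g^5 + 21*I*g^5 - 155*g^4 + 42*I*g^4 - 310*g^3 - 471*I*g^3 + 504*g^2 - 942*I*g^2 + 1009*g - 1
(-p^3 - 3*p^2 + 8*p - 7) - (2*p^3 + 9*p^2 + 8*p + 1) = -3*p^3 - 12*p^2 - 8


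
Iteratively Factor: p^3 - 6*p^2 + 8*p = (p - 4)*(p^2 - 2*p) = p*(p - 4)*(p - 2)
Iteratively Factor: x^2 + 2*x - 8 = (x - 2)*(x + 4)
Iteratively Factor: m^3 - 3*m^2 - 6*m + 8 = (m - 4)*(m^2 + m - 2) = (m - 4)*(m - 1)*(m + 2)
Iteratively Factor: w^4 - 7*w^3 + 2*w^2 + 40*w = (w - 4)*(w^3 - 3*w^2 - 10*w) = w*(w - 4)*(w^2 - 3*w - 10) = w*(w - 5)*(w - 4)*(w + 2)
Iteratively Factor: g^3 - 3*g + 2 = (g - 1)*(g^2 + g - 2) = (g - 1)*(g + 2)*(g - 1)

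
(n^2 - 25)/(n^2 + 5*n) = (n - 5)/n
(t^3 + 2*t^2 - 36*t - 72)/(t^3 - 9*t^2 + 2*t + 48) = (t^2 - 36)/(t^2 - 11*t + 24)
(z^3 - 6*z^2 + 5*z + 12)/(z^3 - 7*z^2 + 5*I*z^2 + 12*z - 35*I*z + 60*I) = (z + 1)/(z + 5*I)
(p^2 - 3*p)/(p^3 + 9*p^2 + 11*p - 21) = p*(p - 3)/(p^3 + 9*p^2 + 11*p - 21)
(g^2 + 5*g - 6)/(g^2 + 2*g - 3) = (g + 6)/(g + 3)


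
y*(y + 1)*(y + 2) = y^3 + 3*y^2 + 2*y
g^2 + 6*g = g*(g + 6)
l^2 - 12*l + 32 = (l - 8)*(l - 4)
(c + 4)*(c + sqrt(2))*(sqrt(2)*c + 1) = sqrt(2)*c^3 + 3*c^2 + 4*sqrt(2)*c^2 + sqrt(2)*c + 12*c + 4*sqrt(2)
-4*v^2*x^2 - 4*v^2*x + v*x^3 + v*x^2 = x*(-4*v + x)*(v*x + v)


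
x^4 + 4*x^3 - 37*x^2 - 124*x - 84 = (x - 6)*(x + 1)*(x + 2)*(x + 7)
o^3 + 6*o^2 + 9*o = o*(o + 3)^2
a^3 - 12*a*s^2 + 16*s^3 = (a - 2*s)^2*(a + 4*s)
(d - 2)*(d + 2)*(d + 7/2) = d^3 + 7*d^2/2 - 4*d - 14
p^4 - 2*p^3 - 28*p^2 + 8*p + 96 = (p - 6)*(p - 2)*(p + 2)*(p + 4)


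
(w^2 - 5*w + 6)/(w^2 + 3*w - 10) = (w - 3)/(w + 5)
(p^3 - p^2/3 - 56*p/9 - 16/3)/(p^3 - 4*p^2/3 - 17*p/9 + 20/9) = (3*p^2 - 5*p - 12)/(3*p^2 - 8*p + 5)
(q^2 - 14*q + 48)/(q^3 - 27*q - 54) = (q - 8)/(q^2 + 6*q + 9)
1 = 1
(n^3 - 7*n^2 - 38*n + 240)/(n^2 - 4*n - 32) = (n^2 + n - 30)/(n + 4)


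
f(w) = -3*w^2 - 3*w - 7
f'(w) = -6*w - 3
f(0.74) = -10.86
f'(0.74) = -7.44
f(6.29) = -144.56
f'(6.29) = -40.74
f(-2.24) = -15.33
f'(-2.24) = 10.44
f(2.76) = -38.13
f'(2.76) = -19.56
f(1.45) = -17.66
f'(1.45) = -11.70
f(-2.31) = -16.08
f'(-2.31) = 10.86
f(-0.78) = -6.49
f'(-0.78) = 1.68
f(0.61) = -9.95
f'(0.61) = -6.66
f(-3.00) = -25.00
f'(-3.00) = 15.00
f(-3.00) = -25.00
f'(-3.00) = 15.00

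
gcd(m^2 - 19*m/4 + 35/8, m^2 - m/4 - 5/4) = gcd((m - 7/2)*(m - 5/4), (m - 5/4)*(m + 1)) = m - 5/4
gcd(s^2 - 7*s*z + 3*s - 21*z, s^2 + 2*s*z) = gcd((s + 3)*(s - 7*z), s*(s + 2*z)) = 1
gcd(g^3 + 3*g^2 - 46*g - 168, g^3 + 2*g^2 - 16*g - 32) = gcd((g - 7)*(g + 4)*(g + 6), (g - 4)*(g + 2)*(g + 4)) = g + 4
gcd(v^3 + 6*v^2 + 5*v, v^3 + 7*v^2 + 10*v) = v^2 + 5*v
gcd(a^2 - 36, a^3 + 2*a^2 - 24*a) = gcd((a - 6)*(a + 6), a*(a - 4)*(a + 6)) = a + 6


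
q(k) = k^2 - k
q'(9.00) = 17.00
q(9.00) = 72.00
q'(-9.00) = -19.00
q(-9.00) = 90.00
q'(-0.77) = -2.54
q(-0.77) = 1.36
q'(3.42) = 5.84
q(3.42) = 8.28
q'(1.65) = 2.30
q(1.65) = 1.07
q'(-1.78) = -4.56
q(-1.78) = 4.95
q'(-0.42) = -1.84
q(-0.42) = 0.60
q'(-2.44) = -5.88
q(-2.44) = 8.39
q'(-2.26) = -5.52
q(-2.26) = 7.37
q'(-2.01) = -5.02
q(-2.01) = 6.05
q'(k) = 2*k - 1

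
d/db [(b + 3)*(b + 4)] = 2*b + 7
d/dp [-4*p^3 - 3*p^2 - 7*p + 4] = -12*p^2 - 6*p - 7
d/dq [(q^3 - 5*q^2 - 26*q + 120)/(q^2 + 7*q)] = (q^4 + 14*q^3 - 9*q^2 - 240*q - 840)/(q^2*(q^2 + 14*q + 49))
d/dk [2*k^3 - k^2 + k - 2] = 6*k^2 - 2*k + 1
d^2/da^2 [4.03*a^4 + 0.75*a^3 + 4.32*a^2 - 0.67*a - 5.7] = 48.36*a^2 + 4.5*a + 8.64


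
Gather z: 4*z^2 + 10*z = 4*z^2 + 10*z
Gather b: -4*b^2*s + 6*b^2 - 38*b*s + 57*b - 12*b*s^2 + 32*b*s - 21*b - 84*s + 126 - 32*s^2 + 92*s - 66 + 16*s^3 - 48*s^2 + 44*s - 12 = b^2*(6 - 4*s) + b*(-12*s^2 - 6*s + 36) + 16*s^3 - 80*s^2 + 52*s + 48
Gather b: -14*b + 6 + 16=22 - 14*b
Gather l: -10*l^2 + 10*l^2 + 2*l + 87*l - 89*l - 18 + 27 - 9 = 0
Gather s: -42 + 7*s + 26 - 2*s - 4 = 5*s - 20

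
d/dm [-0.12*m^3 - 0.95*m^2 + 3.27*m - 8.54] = -0.36*m^2 - 1.9*m + 3.27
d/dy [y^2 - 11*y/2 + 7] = 2*y - 11/2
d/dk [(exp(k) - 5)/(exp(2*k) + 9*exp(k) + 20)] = (-(exp(k) - 5)*(2*exp(k) + 9) + exp(2*k) + 9*exp(k) + 20)*exp(k)/(exp(2*k) + 9*exp(k) + 20)^2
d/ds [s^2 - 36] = 2*s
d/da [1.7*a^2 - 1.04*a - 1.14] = 3.4*a - 1.04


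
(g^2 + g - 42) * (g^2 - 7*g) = g^4 - 6*g^3 - 49*g^2 + 294*g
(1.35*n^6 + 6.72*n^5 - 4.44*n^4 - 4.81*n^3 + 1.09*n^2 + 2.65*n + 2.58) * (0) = 0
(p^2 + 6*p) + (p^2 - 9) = 2*p^2 + 6*p - 9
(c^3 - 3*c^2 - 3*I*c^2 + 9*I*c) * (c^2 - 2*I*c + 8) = c^5 - 3*c^4 - 5*I*c^4 + 2*c^3 + 15*I*c^3 - 6*c^2 - 24*I*c^2 + 72*I*c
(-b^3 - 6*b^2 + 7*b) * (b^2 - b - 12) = -b^5 - 5*b^4 + 25*b^3 + 65*b^2 - 84*b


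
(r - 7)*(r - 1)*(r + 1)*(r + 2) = r^4 - 5*r^3 - 15*r^2 + 5*r + 14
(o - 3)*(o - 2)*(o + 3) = o^3 - 2*o^2 - 9*o + 18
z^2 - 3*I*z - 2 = (z - 2*I)*(z - I)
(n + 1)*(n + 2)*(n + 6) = n^3 + 9*n^2 + 20*n + 12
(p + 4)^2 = p^2 + 8*p + 16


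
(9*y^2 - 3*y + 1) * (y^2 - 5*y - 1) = 9*y^4 - 48*y^3 + 7*y^2 - 2*y - 1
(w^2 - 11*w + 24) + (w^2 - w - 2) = 2*w^2 - 12*w + 22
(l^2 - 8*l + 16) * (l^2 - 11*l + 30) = l^4 - 19*l^3 + 134*l^2 - 416*l + 480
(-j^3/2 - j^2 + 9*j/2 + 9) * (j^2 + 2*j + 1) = -j^5/2 - 2*j^4 + 2*j^3 + 17*j^2 + 45*j/2 + 9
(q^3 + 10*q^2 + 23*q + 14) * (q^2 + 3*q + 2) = q^5 + 13*q^4 + 55*q^3 + 103*q^2 + 88*q + 28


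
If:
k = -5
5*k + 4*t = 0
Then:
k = -5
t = 25/4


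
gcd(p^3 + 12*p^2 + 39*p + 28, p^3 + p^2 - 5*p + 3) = 1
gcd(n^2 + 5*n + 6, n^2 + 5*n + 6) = n^2 + 5*n + 6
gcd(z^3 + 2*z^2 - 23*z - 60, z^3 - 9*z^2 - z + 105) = z^2 - 2*z - 15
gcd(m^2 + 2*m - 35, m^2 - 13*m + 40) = m - 5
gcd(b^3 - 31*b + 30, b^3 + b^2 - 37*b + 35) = b^2 - 6*b + 5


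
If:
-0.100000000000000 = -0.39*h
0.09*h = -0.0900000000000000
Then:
No Solution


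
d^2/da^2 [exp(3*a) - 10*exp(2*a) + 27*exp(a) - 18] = (9*exp(2*a) - 40*exp(a) + 27)*exp(a)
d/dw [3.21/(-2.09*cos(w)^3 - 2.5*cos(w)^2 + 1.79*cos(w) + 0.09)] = (-20.1267*cos(w)^2 - 16.05*cos(w) + 5.7459)*sin(w)/(2.09*cos(w)^3 + 2.5*cos(w)^2 - 1.79*cos(w) - 0.09)^2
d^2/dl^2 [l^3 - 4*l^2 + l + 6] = 6*l - 8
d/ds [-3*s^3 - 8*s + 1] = -9*s^2 - 8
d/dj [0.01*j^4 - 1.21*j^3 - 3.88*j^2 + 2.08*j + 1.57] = 0.04*j^3 - 3.63*j^2 - 7.76*j + 2.08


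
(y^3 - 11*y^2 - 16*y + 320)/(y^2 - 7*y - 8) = (y^2 - 3*y - 40)/(y + 1)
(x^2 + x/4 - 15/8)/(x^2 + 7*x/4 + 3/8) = (4*x - 5)/(4*x + 1)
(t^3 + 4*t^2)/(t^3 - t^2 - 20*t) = t/(t - 5)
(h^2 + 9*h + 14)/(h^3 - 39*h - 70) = (h + 7)/(h^2 - 2*h - 35)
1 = 1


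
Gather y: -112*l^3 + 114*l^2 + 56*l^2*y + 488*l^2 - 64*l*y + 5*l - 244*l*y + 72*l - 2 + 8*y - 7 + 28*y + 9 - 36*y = -112*l^3 + 602*l^2 + 77*l + y*(56*l^2 - 308*l)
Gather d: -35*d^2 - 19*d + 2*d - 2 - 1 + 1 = -35*d^2 - 17*d - 2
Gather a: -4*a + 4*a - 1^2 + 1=0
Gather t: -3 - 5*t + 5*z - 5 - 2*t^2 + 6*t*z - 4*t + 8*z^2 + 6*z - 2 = -2*t^2 + t*(6*z - 9) + 8*z^2 + 11*z - 10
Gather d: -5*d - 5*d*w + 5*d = -5*d*w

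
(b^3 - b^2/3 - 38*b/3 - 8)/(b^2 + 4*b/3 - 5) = (3*b^2 - 10*b - 8)/(3*b - 5)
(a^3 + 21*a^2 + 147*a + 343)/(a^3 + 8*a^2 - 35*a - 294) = (a + 7)/(a - 6)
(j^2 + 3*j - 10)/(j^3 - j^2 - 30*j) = (j - 2)/(j*(j - 6))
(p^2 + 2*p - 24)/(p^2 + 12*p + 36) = (p - 4)/(p + 6)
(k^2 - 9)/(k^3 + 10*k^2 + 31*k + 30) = (k - 3)/(k^2 + 7*k + 10)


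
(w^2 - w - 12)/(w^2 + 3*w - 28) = (w + 3)/(w + 7)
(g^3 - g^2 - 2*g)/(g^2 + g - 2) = g*(g^2 - g - 2)/(g^2 + g - 2)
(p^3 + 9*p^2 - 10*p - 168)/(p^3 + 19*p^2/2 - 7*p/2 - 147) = 2*(p - 4)/(2*p - 7)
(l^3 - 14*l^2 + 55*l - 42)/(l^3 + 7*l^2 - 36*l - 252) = (l^2 - 8*l + 7)/(l^2 + 13*l + 42)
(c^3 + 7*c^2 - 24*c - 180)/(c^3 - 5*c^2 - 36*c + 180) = (c + 6)/(c - 6)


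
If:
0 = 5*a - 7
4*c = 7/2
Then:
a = 7/5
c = 7/8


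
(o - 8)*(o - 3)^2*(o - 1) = o^4 - 15*o^3 + 71*o^2 - 129*o + 72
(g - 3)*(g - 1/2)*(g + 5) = g^3 + 3*g^2/2 - 16*g + 15/2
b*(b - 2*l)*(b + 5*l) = b^3 + 3*b^2*l - 10*b*l^2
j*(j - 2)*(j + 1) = j^3 - j^2 - 2*j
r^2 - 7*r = r*(r - 7)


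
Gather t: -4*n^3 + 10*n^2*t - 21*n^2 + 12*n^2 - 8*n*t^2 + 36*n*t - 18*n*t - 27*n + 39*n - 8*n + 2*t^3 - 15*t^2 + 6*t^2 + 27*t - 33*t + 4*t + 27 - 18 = -4*n^3 - 9*n^2 + 4*n + 2*t^3 + t^2*(-8*n - 9) + t*(10*n^2 + 18*n - 2) + 9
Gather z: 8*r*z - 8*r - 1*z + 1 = -8*r + z*(8*r - 1) + 1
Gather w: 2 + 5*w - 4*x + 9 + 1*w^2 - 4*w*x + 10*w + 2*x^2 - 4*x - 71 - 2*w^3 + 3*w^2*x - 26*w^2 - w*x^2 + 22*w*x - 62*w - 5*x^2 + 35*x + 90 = -2*w^3 + w^2*(3*x - 25) + w*(-x^2 + 18*x - 47) - 3*x^2 + 27*x + 30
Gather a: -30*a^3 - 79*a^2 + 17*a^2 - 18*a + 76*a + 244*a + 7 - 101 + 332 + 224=-30*a^3 - 62*a^2 + 302*a + 462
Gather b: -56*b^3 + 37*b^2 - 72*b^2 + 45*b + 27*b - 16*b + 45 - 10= -56*b^3 - 35*b^2 + 56*b + 35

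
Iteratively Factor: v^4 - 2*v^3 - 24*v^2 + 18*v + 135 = (v + 3)*(v^3 - 5*v^2 - 9*v + 45) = (v + 3)^2*(v^2 - 8*v + 15) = (v - 3)*(v + 3)^2*(v - 5)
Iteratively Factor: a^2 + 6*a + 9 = (a + 3)*(a + 3)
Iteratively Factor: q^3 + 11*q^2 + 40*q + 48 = (q + 4)*(q^2 + 7*q + 12) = (q + 3)*(q + 4)*(q + 4)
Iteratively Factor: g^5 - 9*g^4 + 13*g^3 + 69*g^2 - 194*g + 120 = (g - 4)*(g^4 - 5*g^3 - 7*g^2 + 41*g - 30) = (g - 5)*(g - 4)*(g^3 - 7*g + 6) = (g - 5)*(g - 4)*(g - 2)*(g^2 + 2*g - 3) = (g - 5)*(g - 4)*(g - 2)*(g + 3)*(g - 1)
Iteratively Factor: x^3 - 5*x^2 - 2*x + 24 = (x - 3)*(x^2 - 2*x - 8) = (x - 3)*(x + 2)*(x - 4)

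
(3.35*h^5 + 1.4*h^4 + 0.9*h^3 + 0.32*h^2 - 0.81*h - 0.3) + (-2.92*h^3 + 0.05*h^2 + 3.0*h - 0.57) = 3.35*h^5 + 1.4*h^4 - 2.02*h^3 + 0.37*h^2 + 2.19*h - 0.87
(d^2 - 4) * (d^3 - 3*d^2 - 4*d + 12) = d^5 - 3*d^4 - 8*d^3 + 24*d^2 + 16*d - 48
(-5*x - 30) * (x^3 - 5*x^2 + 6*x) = -5*x^4 - 5*x^3 + 120*x^2 - 180*x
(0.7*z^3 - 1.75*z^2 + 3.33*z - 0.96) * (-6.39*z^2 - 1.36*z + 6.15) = -4.473*z^5 + 10.2305*z^4 - 14.5937*z^3 - 9.1569*z^2 + 21.7851*z - 5.904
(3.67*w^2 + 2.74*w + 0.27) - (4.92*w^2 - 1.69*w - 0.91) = -1.25*w^2 + 4.43*w + 1.18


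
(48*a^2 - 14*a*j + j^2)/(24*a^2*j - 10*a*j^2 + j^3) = (8*a - j)/(j*(4*a - j))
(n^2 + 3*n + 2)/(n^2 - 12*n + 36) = (n^2 + 3*n + 2)/(n^2 - 12*n + 36)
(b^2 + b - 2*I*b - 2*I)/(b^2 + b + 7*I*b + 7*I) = (b - 2*I)/(b + 7*I)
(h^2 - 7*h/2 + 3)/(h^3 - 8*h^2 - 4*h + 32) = (h - 3/2)/(h^2 - 6*h - 16)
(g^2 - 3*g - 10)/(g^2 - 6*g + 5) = (g + 2)/(g - 1)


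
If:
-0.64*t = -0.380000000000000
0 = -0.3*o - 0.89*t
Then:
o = -1.76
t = 0.59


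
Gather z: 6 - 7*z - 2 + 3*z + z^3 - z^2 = z^3 - z^2 - 4*z + 4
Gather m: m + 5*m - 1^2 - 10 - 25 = 6*m - 36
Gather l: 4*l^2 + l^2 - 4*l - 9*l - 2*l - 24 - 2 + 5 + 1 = 5*l^2 - 15*l - 20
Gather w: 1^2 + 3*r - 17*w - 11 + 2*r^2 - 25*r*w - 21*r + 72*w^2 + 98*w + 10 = 2*r^2 - 18*r + 72*w^2 + w*(81 - 25*r)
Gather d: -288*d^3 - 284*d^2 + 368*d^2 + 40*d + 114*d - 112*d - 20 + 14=-288*d^3 + 84*d^2 + 42*d - 6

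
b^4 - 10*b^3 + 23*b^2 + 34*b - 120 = (b - 5)*(b - 4)*(b - 3)*(b + 2)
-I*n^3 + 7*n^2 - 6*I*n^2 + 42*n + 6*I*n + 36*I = (n + 6)*(n + 6*I)*(-I*n + 1)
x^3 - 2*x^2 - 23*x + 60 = (x - 4)*(x - 3)*(x + 5)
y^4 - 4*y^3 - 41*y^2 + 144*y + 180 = (y - 6)*(y - 5)*(y + 1)*(y + 6)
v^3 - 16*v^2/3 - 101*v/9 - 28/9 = (v - 7)*(v + 1/3)*(v + 4/3)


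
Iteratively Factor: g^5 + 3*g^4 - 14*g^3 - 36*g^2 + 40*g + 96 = (g + 2)*(g^4 + g^3 - 16*g^2 - 4*g + 48) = (g - 2)*(g + 2)*(g^3 + 3*g^2 - 10*g - 24) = (g - 2)*(g + 2)*(g + 4)*(g^2 - g - 6) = (g - 2)*(g + 2)^2*(g + 4)*(g - 3)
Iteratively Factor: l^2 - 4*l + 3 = (l - 1)*(l - 3)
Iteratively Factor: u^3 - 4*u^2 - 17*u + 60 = (u + 4)*(u^2 - 8*u + 15) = (u - 3)*(u + 4)*(u - 5)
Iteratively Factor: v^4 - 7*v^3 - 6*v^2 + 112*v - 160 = (v - 5)*(v^3 - 2*v^2 - 16*v + 32) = (v - 5)*(v + 4)*(v^2 - 6*v + 8) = (v - 5)*(v - 4)*(v + 4)*(v - 2)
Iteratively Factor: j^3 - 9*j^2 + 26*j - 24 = (j - 4)*(j^2 - 5*j + 6) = (j - 4)*(j - 3)*(j - 2)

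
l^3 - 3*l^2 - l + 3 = (l - 3)*(l - 1)*(l + 1)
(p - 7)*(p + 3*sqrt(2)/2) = p^2 - 7*p + 3*sqrt(2)*p/2 - 21*sqrt(2)/2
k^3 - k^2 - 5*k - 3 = (k - 3)*(k + 1)^2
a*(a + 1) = a^2 + a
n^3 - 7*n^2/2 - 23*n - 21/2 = (n - 7)*(n + 1/2)*(n + 3)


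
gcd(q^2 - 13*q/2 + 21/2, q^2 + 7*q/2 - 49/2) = q - 7/2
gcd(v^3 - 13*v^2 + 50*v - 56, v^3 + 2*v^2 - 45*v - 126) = v - 7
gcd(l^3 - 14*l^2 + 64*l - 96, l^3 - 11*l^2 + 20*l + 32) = l - 4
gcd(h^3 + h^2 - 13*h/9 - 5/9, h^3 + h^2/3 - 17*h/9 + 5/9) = h^2 + 2*h/3 - 5/3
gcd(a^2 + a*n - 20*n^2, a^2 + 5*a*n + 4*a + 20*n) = a + 5*n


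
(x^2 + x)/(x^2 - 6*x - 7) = x/(x - 7)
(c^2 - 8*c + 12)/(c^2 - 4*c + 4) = (c - 6)/(c - 2)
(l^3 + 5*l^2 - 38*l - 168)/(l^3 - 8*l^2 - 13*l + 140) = (l^2 + l - 42)/(l^2 - 12*l + 35)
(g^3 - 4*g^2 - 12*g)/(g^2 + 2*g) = g - 6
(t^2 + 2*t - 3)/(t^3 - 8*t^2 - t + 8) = (t + 3)/(t^2 - 7*t - 8)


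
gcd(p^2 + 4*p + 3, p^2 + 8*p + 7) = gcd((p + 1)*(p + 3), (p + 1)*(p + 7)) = p + 1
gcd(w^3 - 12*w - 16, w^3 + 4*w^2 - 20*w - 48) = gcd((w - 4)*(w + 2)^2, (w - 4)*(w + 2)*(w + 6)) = w^2 - 2*w - 8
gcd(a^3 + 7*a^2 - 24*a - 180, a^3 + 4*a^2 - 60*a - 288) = a^2 + 12*a + 36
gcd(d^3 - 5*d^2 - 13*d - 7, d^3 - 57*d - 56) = d + 1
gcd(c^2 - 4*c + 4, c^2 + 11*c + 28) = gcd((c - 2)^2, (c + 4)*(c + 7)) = 1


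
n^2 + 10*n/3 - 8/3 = (n - 2/3)*(n + 4)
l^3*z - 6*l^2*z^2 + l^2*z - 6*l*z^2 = l*(l - 6*z)*(l*z + z)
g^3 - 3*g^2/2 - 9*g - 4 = (g - 4)*(g + 1/2)*(g + 2)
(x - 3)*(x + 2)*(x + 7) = x^3 + 6*x^2 - 13*x - 42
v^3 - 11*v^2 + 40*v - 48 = (v - 4)^2*(v - 3)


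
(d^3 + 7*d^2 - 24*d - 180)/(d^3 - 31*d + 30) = (d + 6)/(d - 1)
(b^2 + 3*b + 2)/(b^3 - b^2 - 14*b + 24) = (b^2 + 3*b + 2)/(b^3 - b^2 - 14*b + 24)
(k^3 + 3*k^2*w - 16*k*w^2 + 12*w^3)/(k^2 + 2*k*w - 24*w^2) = (-k^2 + 3*k*w - 2*w^2)/(-k + 4*w)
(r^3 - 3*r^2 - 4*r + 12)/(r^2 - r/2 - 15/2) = 2*(r^2 - 4)/(2*r + 5)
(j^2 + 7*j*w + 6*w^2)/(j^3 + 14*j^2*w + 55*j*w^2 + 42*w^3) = 1/(j + 7*w)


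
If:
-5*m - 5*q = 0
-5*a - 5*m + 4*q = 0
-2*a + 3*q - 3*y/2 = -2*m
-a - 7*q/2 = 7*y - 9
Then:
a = -486/205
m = 54/41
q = -54/41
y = 468/205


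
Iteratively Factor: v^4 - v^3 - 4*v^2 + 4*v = (v + 2)*(v^3 - 3*v^2 + 2*v) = (v - 1)*(v + 2)*(v^2 - 2*v) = (v - 2)*(v - 1)*(v + 2)*(v)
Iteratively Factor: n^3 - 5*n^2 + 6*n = (n - 2)*(n^2 - 3*n) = (n - 3)*(n - 2)*(n)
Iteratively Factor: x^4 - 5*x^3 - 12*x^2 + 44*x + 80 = (x + 2)*(x^3 - 7*x^2 + 2*x + 40) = (x - 4)*(x + 2)*(x^2 - 3*x - 10) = (x - 4)*(x + 2)^2*(x - 5)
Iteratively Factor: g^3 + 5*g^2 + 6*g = (g + 2)*(g^2 + 3*g) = (g + 2)*(g + 3)*(g)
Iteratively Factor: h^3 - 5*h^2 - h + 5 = (h - 1)*(h^2 - 4*h - 5) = (h - 5)*(h - 1)*(h + 1)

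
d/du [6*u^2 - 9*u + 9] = 12*u - 9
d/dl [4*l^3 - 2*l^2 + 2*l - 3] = 12*l^2 - 4*l + 2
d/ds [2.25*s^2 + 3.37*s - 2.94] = 4.5*s + 3.37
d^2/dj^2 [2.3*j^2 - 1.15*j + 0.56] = 4.60000000000000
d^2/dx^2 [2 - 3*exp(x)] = -3*exp(x)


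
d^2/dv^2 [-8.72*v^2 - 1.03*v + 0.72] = -17.4400000000000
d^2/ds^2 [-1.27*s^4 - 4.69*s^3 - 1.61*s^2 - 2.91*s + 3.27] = -15.24*s^2 - 28.14*s - 3.22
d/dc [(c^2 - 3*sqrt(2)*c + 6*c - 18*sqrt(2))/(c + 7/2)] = 2*(2*c^2 + 14*c + 15*sqrt(2) + 42)/(4*c^2 + 28*c + 49)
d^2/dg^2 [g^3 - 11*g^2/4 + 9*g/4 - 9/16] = 6*g - 11/2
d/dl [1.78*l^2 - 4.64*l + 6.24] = 3.56*l - 4.64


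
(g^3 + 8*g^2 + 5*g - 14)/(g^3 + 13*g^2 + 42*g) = (g^2 + g - 2)/(g*(g + 6))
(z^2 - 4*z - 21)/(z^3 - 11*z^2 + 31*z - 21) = (z + 3)/(z^2 - 4*z + 3)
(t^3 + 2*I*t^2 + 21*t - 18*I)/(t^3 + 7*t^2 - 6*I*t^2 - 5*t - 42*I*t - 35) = (t^2 + 3*I*t + 18)/(t^2 + t*(7 - 5*I) - 35*I)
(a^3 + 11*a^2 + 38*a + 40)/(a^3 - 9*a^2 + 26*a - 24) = (a^3 + 11*a^2 + 38*a + 40)/(a^3 - 9*a^2 + 26*a - 24)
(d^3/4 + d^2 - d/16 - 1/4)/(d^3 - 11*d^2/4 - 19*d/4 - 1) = (-4*d^3 - 16*d^2 + d + 4)/(4*(-4*d^3 + 11*d^2 + 19*d + 4))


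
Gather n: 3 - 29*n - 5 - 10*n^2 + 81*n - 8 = -10*n^2 + 52*n - 10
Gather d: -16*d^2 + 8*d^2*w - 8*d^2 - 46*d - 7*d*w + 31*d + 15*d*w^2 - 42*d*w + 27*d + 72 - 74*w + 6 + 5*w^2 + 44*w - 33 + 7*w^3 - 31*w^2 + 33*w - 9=d^2*(8*w - 24) + d*(15*w^2 - 49*w + 12) + 7*w^3 - 26*w^2 + 3*w + 36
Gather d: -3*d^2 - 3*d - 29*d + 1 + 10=-3*d^2 - 32*d + 11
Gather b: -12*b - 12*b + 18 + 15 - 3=30 - 24*b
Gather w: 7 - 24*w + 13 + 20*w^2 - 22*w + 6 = 20*w^2 - 46*w + 26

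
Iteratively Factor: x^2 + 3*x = (x + 3)*(x)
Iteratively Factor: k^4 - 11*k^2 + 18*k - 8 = (k - 2)*(k^3 + 2*k^2 - 7*k + 4) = (k - 2)*(k - 1)*(k^2 + 3*k - 4) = (k - 2)*(k - 1)*(k + 4)*(k - 1)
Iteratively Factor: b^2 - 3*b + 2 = (b - 2)*(b - 1)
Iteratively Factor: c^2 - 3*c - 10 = (c + 2)*(c - 5)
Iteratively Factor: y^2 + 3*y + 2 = (y + 1)*(y + 2)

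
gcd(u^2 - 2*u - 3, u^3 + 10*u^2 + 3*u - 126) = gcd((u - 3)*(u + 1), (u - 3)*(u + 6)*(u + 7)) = u - 3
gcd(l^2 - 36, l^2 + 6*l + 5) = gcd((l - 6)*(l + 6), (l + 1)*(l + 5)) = 1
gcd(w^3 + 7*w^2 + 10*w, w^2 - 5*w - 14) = w + 2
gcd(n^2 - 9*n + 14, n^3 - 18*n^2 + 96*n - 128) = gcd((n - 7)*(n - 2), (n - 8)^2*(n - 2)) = n - 2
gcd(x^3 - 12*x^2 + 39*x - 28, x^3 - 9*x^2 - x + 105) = x - 7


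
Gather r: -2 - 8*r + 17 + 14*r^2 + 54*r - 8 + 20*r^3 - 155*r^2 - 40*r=20*r^3 - 141*r^2 + 6*r + 7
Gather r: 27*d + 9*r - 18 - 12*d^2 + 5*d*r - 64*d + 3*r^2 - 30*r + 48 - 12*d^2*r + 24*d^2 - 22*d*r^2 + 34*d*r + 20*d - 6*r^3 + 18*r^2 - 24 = 12*d^2 - 17*d - 6*r^3 + r^2*(21 - 22*d) + r*(-12*d^2 + 39*d - 21) + 6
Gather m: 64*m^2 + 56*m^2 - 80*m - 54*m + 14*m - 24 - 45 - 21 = 120*m^2 - 120*m - 90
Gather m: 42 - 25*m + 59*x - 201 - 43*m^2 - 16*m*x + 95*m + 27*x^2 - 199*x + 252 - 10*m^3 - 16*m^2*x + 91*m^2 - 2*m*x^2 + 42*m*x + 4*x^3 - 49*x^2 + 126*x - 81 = -10*m^3 + m^2*(48 - 16*x) + m*(-2*x^2 + 26*x + 70) + 4*x^3 - 22*x^2 - 14*x + 12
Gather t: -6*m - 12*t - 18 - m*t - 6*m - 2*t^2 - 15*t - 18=-12*m - 2*t^2 + t*(-m - 27) - 36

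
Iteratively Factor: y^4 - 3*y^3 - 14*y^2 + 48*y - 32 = (y - 1)*(y^3 - 2*y^2 - 16*y + 32) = (y - 1)*(y + 4)*(y^2 - 6*y + 8) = (y - 4)*(y - 1)*(y + 4)*(y - 2)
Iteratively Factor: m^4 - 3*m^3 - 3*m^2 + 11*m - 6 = (m - 1)*(m^3 - 2*m^2 - 5*m + 6) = (m - 1)*(m + 2)*(m^2 - 4*m + 3) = (m - 1)^2*(m + 2)*(m - 3)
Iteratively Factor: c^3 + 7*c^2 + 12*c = (c + 4)*(c^2 + 3*c) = c*(c + 4)*(c + 3)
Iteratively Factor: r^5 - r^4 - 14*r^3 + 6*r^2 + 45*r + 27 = (r + 1)*(r^4 - 2*r^3 - 12*r^2 + 18*r + 27) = (r + 1)^2*(r^3 - 3*r^2 - 9*r + 27) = (r + 1)^2*(r + 3)*(r^2 - 6*r + 9) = (r - 3)*(r + 1)^2*(r + 3)*(r - 3)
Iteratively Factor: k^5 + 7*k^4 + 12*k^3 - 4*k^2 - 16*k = (k - 1)*(k^4 + 8*k^3 + 20*k^2 + 16*k) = (k - 1)*(k + 2)*(k^3 + 6*k^2 + 8*k) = k*(k - 1)*(k + 2)*(k^2 + 6*k + 8) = k*(k - 1)*(k + 2)*(k + 4)*(k + 2)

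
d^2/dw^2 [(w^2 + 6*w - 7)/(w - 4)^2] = 2*(14*w + 43)/(w^4 - 16*w^3 + 96*w^2 - 256*w + 256)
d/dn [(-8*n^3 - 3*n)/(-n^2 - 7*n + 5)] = (8*n^4 + 112*n^3 - 123*n^2 - 15)/(n^4 + 14*n^3 + 39*n^2 - 70*n + 25)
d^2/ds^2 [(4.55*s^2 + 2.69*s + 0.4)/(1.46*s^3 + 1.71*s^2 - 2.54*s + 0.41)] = (19.39756*s^6 + 34.404024*s^5 + 151.766124*s^4 + 53.05521*s^3 - 40.345158*s^2 - 23.176554*s + 11.732842)/(3.112136*s^9 + 10.935108*s^8 - 3.435234*s^7 - 30.426105*s^6 + 12.118002*s^5 + 27.570687*s^4 - 26.33555*s^3 + 8.797821*s^2 - 1.280922*s + 0.068921)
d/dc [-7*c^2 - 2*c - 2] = -14*c - 2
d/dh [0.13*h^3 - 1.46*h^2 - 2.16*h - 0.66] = 0.39*h^2 - 2.92*h - 2.16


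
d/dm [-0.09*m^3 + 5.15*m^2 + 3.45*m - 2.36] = -0.27*m^2 + 10.3*m + 3.45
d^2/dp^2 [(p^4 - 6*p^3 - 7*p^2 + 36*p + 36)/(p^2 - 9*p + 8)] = 2*(p^6 - 27*p^5 + 267*p^4 - 1041*p^3 + 1956*p^2 - 2988*p + 4772)/(p^6 - 27*p^5 + 267*p^4 - 1161*p^3 + 2136*p^2 - 1728*p + 512)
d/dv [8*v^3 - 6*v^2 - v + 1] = 24*v^2 - 12*v - 1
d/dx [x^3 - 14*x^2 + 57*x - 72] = 3*x^2 - 28*x + 57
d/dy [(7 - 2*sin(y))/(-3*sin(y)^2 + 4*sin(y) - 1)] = 2*(-3*sin(y)^2 + 21*sin(y) - 13)*cos(y)/((sin(y) - 1)^2*(3*sin(y) - 1)^2)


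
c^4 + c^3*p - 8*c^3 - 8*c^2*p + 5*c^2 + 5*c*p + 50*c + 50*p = (c - 5)^2*(c + 2)*(c + p)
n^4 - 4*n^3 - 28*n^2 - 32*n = n*(n - 8)*(n + 2)^2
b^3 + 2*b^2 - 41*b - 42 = (b - 6)*(b + 1)*(b + 7)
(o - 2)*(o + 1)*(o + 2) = o^3 + o^2 - 4*o - 4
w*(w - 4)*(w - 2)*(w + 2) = w^4 - 4*w^3 - 4*w^2 + 16*w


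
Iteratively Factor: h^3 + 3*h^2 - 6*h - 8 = (h + 4)*(h^2 - h - 2) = (h - 2)*(h + 4)*(h + 1)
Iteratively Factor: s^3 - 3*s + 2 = (s - 1)*(s^2 + s - 2) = (s - 1)^2*(s + 2)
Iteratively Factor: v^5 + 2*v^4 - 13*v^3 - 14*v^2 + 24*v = (v - 1)*(v^4 + 3*v^3 - 10*v^2 - 24*v) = (v - 3)*(v - 1)*(v^3 + 6*v^2 + 8*v) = (v - 3)*(v - 1)*(v + 4)*(v^2 + 2*v) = v*(v - 3)*(v - 1)*(v + 4)*(v + 2)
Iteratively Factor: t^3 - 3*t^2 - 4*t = (t + 1)*(t^2 - 4*t) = t*(t + 1)*(t - 4)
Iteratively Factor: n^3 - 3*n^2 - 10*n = (n + 2)*(n^2 - 5*n) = n*(n + 2)*(n - 5)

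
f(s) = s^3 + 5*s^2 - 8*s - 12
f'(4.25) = 88.69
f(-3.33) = 33.16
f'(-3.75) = -3.31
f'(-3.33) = -8.03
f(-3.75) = 35.58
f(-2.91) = 28.98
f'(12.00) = 544.00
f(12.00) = 2340.00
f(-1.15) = 2.29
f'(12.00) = 544.00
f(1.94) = -1.40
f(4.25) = 121.08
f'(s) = 3*s^2 + 10*s - 8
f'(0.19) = -5.99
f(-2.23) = 19.61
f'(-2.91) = -11.70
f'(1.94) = 22.69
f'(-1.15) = -15.53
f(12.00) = 2340.00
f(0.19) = -13.33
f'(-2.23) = -15.38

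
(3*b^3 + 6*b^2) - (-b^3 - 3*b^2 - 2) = 4*b^3 + 9*b^2 + 2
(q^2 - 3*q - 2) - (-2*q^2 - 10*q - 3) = 3*q^2 + 7*q + 1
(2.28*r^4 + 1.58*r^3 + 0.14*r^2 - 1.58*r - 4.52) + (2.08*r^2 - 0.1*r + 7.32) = 2.28*r^4 + 1.58*r^3 + 2.22*r^2 - 1.68*r + 2.8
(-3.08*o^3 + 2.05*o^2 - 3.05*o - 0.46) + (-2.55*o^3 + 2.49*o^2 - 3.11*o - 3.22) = -5.63*o^3 + 4.54*o^2 - 6.16*o - 3.68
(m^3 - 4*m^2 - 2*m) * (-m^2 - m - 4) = -m^5 + 3*m^4 + 2*m^3 + 18*m^2 + 8*m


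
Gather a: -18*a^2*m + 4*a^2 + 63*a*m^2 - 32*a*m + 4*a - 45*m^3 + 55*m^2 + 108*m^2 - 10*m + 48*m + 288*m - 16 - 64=a^2*(4 - 18*m) + a*(63*m^2 - 32*m + 4) - 45*m^3 + 163*m^2 + 326*m - 80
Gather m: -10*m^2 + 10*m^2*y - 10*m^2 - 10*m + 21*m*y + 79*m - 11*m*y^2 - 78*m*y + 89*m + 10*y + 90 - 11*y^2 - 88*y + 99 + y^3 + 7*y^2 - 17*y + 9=m^2*(10*y - 20) + m*(-11*y^2 - 57*y + 158) + y^3 - 4*y^2 - 95*y + 198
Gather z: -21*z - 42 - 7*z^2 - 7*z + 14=-7*z^2 - 28*z - 28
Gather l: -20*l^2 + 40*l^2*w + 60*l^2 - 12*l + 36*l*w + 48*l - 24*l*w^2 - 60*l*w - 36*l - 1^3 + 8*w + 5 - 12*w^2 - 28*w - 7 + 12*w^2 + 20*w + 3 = l^2*(40*w + 40) + l*(-24*w^2 - 24*w)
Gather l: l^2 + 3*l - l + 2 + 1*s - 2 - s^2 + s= l^2 + 2*l - s^2 + 2*s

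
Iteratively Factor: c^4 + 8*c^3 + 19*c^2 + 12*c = (c + 1)*(c^3 + 7*c^2 + 12*c) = (c + 1)*(c + 3)*(c^2 + 4*c) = c*(c + 1)*(c + 3)*(c + 4)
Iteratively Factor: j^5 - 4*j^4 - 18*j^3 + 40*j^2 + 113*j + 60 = (j + 1)*(j^4 - 5*j^3 - 13*j^2 + 53*j + 60) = (j - 5)*(j + 1)*(j^3 - 13*j - 12) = (j - 5)*(j + 1)^2*(j^2 - j - 12) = (j - 5)*(j - 4)*(j + 1)^2*(j + 3)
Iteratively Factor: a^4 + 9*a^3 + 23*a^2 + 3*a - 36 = (a + 3)*(a^3 + 6*a^2 + 5*a - 12) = (a + 3)^2*(a^2 + 3*a - 4) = (a + 3)^2*(a + 4)*(a - 1)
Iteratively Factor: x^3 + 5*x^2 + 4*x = (x + 1)*(x^2 + 4*x) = x*(x + 1)*(x + 4)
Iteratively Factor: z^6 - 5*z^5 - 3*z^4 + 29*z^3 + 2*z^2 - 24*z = (z + 1)*(z^5 - 6*z^4 + 3*z^3 + 26*z^2 - 24*z) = (z + 1)*(z + 2)*(z^4 - 8*z^3 + 19*z^2 - 12*z) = (z - 1)*(z + 1)*(z + 2)*(z^3 - 7*z^2 + 12*z) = (z - 4)*(z - 1)*(z + 1)*(z + 2)*(z^2 - 3*z) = z*(z - 4)*(z - 1)*(z + 1)*(z + 2)*(z - 3)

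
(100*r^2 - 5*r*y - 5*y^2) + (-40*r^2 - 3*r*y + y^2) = 60*r^2 - 8*r*y - 4*y^2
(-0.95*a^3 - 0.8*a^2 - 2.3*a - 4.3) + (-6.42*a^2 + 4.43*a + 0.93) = -0.95*a^3 - 7.22*a^2 + 2.13*a - 3.37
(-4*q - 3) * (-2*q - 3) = 8*q^2 + 18*q + 9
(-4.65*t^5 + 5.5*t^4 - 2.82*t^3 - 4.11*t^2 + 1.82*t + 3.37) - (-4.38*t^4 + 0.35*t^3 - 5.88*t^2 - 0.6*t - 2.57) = -4.65*t^5 + 9.88*t^4 - 3.17*t^3 + 1.77*t^2 + 2.42*t + 5.94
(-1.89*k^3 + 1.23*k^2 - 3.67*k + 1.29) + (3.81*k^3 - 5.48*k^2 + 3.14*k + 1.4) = 1.92*k^3 - 4.25*k^2 - 0.53*k + 2.69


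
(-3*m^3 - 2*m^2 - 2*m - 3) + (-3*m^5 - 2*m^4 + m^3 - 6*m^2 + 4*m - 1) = -3*m^5 - 2*m^4 - 2*m^3 - 8*m^2 + 2*m - 4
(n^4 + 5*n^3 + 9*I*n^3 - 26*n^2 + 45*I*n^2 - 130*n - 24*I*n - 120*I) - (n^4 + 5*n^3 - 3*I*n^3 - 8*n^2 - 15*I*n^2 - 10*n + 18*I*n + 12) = 12*I*n^3 - 18*n^2 + 60*I*n^2 - 120*n - 42*I*n - 12 - 120*I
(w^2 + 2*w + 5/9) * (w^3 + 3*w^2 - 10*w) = w^5 + 5*w^4 - 31*w^3/9 - 55*w^2/3 - 50*w/9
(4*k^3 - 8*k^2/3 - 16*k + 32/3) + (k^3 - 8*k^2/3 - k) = 5*k^3 - 16*k^2/3 - 17*k + 32/3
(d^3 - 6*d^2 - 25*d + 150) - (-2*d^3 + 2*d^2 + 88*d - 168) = 3*d^3 - 8*d^2 - 113*d + 318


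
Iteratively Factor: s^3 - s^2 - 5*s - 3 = (s + 1)*(s^2 - 2*s - 3) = (s + 1)^2*(s - 3)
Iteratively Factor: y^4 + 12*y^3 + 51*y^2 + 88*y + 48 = (y + 4)*(y^3 + 8*y^2 + 19*y + 12) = (y + 3)*(y + 4)*(y^2 + 5*y + 4) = (y + 3)*(y + 4)^2*(y + 1)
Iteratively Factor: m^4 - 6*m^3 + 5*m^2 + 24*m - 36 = (m - 2)*(m^3 - 4*m^2 - 3*m + 18) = (m - 2)*(m + 2)*(m^2 - 6*m + 9) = (m - 3)*(m - 2)*(m + 2)*(m - 3)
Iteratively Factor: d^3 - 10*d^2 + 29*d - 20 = (d - 1)*(d^2 - 9*d + 20) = (d - 5)*(d - 1)*(d - 4)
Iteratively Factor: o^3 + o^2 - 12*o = (o)*(o^2 + o - 12) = o*(o + 4)*(o - 3)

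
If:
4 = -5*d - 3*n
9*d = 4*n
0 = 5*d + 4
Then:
No Solution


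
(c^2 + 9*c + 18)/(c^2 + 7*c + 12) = (c + 6)/(c + 4)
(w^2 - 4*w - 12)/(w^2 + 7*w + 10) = (w - 6)/(w + 5)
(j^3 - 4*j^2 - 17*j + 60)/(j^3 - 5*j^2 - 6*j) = (-j^3 + 4*j^2 + 17*j - 60)/(j*(-j^2 + 5*j + 6))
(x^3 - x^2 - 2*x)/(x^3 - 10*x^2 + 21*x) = (x^2 - x - 2)/(x^2 - 10*x + 21)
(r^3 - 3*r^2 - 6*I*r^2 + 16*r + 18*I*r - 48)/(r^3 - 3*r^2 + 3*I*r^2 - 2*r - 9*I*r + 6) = (r - 8*I)/(r + I)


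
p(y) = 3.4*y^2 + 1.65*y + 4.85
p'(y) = 6.8*y + 1.65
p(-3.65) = 44.12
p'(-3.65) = -23.17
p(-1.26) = 8.17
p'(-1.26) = -6.92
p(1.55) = 15.58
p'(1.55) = 12.19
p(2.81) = 36.33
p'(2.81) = 20.76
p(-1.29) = 8.38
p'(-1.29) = -7.12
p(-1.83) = 13.22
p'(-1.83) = -10.79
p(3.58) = 54.33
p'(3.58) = 25.99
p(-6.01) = 117.74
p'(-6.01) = -39.22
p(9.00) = 295.10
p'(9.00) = 62.85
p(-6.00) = 117.35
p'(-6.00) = -39.15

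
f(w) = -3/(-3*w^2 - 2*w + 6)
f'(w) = -3*(6*w + 2)/(-3*w^2 - 2*w + 6)^2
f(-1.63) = -2.33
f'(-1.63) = 14.04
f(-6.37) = 0.03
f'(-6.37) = 0.01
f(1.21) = 3.69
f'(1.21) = -42.10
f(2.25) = 0.22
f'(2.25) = -0.25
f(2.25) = 0.22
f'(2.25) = -0.25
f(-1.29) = -0.84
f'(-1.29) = 1.34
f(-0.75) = -0.52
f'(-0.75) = 0.22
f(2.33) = 0.20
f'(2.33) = -0.21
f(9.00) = 0.01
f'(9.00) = 0.00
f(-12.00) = 0.01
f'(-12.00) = 0.00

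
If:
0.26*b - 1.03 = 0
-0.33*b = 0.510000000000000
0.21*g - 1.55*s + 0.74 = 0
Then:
No Solution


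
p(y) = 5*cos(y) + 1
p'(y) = -5*sin(y)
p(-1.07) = 3.40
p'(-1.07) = 4.39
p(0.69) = 4.86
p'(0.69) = -3.18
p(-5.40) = 4.17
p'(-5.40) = -3.86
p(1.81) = -0.18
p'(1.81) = -4.86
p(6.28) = 6.00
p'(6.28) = 0.02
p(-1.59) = 0.90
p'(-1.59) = 5.00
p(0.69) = 4.86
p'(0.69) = -3.18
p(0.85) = 4.30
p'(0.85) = -3.76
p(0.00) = 6.00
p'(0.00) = 0.00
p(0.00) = 6.00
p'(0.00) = 0.00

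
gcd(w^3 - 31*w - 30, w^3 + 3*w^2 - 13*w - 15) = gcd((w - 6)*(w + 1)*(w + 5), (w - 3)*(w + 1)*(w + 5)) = w^2 + 6*w + 5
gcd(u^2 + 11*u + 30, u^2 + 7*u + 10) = u + 5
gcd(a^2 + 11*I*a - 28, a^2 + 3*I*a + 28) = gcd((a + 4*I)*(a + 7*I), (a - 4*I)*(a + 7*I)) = a + 7*I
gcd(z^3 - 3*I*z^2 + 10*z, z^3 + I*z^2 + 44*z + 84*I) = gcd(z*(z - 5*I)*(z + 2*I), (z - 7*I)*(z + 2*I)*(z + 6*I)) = z + 2*I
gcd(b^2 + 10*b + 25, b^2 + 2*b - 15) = b + 5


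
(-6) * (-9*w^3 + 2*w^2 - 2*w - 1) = 54*w^3 - 12*w^2 + 12*w + 6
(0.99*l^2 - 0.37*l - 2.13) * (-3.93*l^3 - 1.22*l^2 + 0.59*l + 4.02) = -3.8907*l^5 + 0.2463*l^4 + 9.4064*l^3 + 6.3601*l^2 - 2.7441*l - 8.5626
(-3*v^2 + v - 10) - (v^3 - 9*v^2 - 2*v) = -v^3 + 6*v^2 + 3*v - 10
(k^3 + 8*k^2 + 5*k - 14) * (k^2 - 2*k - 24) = k^5 + 6*k^4 - 35*k^3 - 216*k^2 - 92*k + 336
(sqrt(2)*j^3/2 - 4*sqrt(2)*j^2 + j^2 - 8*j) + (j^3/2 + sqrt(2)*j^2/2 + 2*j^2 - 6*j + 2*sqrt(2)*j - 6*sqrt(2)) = j^3/2 + sqrt(2)*j^3/2 - 7*sqrt(2)*j^2/2 + 3*j^2 - 14*j + 2*sqrt(2)*j - 6*sqrt(2)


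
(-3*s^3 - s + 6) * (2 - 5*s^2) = 15*s^5 - s^3 - 30*s^2 - 2*s + 12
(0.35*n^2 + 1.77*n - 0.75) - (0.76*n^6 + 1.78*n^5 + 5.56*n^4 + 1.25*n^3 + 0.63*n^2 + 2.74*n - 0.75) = -0.76*n^6 - 1.78*n^5 - 5.56*n^4 - 1.25*n^3 - 0.28*n^2 - 0.97*n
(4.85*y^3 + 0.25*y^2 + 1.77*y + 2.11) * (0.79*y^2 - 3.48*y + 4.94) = 3.8315*y^5 - 16.6805*y^4 + 24.4873*y^3 - 3.2577*y^2 + 1.401*y + 10.4234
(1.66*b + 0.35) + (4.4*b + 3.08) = 6.06*b + 3.43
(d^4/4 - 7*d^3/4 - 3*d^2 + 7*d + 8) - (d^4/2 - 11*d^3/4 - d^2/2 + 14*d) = -d^4/4 + d^3 - 5*d^2/2 - 7*d + 8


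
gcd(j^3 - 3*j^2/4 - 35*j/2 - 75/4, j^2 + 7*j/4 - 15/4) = j + 3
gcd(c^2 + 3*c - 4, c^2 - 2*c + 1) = c - 1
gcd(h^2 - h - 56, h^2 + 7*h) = h + 7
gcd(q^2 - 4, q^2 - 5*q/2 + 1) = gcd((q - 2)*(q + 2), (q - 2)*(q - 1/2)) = q - 2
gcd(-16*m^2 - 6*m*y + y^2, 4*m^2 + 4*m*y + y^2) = 2*m + y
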